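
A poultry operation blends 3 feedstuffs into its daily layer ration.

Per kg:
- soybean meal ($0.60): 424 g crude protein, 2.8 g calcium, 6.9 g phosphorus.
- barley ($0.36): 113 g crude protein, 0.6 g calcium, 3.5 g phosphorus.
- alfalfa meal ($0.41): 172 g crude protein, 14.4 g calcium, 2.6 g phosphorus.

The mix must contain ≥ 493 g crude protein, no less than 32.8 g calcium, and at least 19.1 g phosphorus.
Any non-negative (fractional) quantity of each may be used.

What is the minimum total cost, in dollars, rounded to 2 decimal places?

Let x1 = kg of soybean meal, x2 = kg of barley, x3 = kg of alfalfa meal.
min 0.6x1 + 0.36x2 + 0.41x3 subject to:
  424x1 + 113x2 + 172x3 ≥ 493   (crude protein)
  2.8x1 + 0.6x2 + 14.4x3 ≥ 32.8   (calcium)
  6.9x1 + 3.5x2 + 2.6x3 ≥ 19.1   (phosphorus)
  x1, x2, x3 ≥ 0.
The cheapest feasible vertex uses only soybean meal, alfalfa meal; barley is not used. The calcium and phosphorus requirements are met with equality.
So soybean meal = 2.061 kg, alfalfa meal = 1.877 kg.
Objective = 0.6·2.061 + 0.41·1.877 = 2.0062.

$2.01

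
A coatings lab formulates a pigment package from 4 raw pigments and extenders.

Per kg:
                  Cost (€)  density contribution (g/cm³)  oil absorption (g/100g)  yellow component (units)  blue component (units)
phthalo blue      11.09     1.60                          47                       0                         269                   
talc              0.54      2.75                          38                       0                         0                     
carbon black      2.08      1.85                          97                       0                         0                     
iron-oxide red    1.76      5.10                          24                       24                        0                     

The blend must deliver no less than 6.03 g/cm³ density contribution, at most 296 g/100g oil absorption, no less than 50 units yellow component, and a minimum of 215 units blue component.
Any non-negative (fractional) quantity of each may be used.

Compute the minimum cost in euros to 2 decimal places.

€12.53

Treat it as an LP. Let x1 = kg of phthalo blue, x2 = kg of talc, x3 = kg of carbon black, x4 = kg of iron-oxide red.
min 11.09x1 + 0.54x2 + 2.08x3 + 1.76x4 with:
  1.6x1 + 2.75x2 + 1.85x3 + 5.1x4 ≥ 6.03   (density contribution)
  47x1 + 38x2 + 97x3 + 24x4 ≤ 296   (oil absorption)
  24x4 ≥ 50   (yellow component)
  269x1 ≥ 215   (blue component)
  x1, x2, x3, x4 ≥ 0.
The optimal basis is {phthalo blue, iron-oxide red}; talc, carbon black drop out. The yellow component and blue component requirements are met with equality.
Solving gives x1 = 0.7993, x4 = 2.083.
Total cost: 11.09·0.7993 + 1.76·2.083 = 12.5303.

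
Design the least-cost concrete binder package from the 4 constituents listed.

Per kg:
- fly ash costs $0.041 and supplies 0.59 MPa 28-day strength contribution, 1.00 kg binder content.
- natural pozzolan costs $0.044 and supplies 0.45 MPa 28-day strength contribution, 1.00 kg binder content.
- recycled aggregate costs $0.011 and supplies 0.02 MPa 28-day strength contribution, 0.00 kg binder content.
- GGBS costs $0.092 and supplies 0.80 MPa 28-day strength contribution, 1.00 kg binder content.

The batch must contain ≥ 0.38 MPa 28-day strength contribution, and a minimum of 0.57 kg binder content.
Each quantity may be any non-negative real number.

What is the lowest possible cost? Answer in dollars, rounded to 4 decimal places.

Treat it as an LP. Let x1 = kg of fly ash, x2 = kg of natural pozzolan, x3 = kg of recycled aggregate, x4 = kg of GGBS.
min 0.041x1 + 0.044x2 + 0.011x3 + 0.092x4 s.t.:
  0.59x1 + 0.45x2 + 0.02x3 + 0.8x4 ≥ 0.38   (28-day strength contribution)
  1x1 + 1x2 + 1x4 ≥ 0.57   (binder content)
  x1, x2, x3, x4 ≥ 0.
The minimum-cost mix takes nothing from natural pozzolan, recycled aggregate, GGBS — only fly ash. Binding constraint: 28-day strength contribution.
Optimal quantities: fly ash = 0.6441 kg.
Cost = 0.041·0.6441 = 0.026408.

$0.0264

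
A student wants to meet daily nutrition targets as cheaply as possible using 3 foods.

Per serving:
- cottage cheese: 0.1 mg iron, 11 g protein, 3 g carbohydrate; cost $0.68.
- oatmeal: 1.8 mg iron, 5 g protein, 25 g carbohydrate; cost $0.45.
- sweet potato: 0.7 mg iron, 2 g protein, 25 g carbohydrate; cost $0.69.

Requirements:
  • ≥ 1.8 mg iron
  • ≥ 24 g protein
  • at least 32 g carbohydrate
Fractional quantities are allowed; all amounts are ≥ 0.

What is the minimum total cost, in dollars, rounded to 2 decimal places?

$1.64

Treat it as an LP. Let x1 = servings of cottage cheese, x2 = servings of oatmeal, x3 = servings of sweet potato.
Minimize 0.68x1 + 0.45x2 + 0.69x3 with:
  0.1x1 + 1.8x2 + 0.7x3 ≥ 1.8   (iron)
  11x1 + 5x2 + 2x3 ≥ 24   (protein)
  3x1 + 25x2 + 25x3 ≥ 32   (carbohydrate)
  x1, x2, x3 ≥ 0.
The minimum-cost mix takes nothing from sweet potato — only cottage cheese, oatmeal. There the protein and carbohydrate constraints are tight.
That vertex is x1 = 1.692, x2 = 1.077.
Total cost: 0.68·1.692 + 0.45·1.077 = 1.6352.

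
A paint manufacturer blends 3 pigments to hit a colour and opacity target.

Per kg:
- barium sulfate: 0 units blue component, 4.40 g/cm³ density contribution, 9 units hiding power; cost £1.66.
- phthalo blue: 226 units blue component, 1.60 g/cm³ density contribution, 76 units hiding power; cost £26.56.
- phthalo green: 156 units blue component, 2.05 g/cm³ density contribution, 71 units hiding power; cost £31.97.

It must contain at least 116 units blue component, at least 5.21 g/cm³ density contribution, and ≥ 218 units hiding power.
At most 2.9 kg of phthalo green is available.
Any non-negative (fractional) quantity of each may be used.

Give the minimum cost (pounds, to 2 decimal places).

£46.65

Let x1 = kg of barium sulfate, x2 = kg of phthalo blue, x3 = kg of phthalo green.
Minimise 1.66x1 + 26.56x2 + 31.97x3 s.t.:
  226x2 + 156x3 ≥ 116   (blue component)
  4.4x1 + 1.6x2 + 2.05x3 ≥ 5.21   (density contribution)
  9x1 + 76x2 + 71x3 ≥ 218   (hiding power)
  x3 ≤ 2.9
  x1, x2, x3 ≥ 0.
The optimal basis is {barium sulfate, phthalo blue}; phthalo green drops out. There the blue component and hiding power constraints are tight.
So barium sulfate = 19.89 kg, phthalo blue = 0.5133 kg.
Total cost: 1.66·19.89 + 26.56·0.5133 = 46.6506.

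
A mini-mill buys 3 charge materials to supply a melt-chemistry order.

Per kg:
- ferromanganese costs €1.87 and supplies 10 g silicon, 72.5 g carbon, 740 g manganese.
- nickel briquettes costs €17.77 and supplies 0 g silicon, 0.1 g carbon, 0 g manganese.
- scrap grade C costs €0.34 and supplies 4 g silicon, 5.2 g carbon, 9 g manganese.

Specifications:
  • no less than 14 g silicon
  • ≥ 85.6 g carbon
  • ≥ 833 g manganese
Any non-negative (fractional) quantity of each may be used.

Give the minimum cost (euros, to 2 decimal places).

Let x1 = kg of ferromanganese, x2 = kg of nickel briquettes, x3 = kg of scrap grade C.
min 1.87x1 + 17.77x2 + 0.34x3 subject to:
  10x1 + 4x3 ≥ 14   (silicon)
  72.5x1 + 0.1x2 + 5.2x3 ≥ 85.6   (carbon)
  740x1 + 9x3 ≥ 833   (manganese)
  x1, x2, x3 ≥ 0.
The minimum-cost mix takes nothing from nickel briquettes — only ferromanganese, scrap grade C. The silicon and carbon requirements are met with equality.
That vertex is x1 = 1.133, x3 = 0.6681.
Total cost: 1.87·1.133 + 0.34·0.6681 = 2.3459.

€2.35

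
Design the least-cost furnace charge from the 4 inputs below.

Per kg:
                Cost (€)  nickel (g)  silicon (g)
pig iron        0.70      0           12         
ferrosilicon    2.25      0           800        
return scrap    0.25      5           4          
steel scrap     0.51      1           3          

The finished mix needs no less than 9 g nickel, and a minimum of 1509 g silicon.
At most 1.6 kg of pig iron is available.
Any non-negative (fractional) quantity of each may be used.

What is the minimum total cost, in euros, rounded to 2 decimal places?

Set it up as a linear program. Let x1 = kg of pig iron, x2 = kg of ferrosilicon, x3 = kg of return scrap, x4 = kg of steel scrap.
Minimise 0.7x1 + 2.25x2 + 0.25x3 + 0.51x4 with:
  5x3 + 1x4 ≥ 9   (nickel)
  12x1 + 800x2 + 4x3 + 3x4 ≥ 1509   (silicon)
  x1 ≤ 1.6
  x1, x2, x3, x4 ≥ 0.
The cheapest feasible vertex uses only ferrosilicon, return scrap; pig iron, steel scrap are not used. Binding constraints: nickel and silicon.
That vertex is x2 = 1.877, x3 = 1.8.
Hence cost = 2.25·1.877 + 0.25·1.8 = €4.6733.

€4.67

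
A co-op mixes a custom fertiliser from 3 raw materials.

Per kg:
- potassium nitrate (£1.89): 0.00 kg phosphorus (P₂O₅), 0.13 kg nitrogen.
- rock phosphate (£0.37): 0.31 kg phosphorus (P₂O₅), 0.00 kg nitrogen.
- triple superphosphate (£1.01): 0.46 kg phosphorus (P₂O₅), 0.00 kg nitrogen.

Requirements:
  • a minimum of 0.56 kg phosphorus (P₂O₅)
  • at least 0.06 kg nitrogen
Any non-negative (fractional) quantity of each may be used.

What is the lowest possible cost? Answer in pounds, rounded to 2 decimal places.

Let x1 = kg of potassium nitrate, x2 = kg of rock phosphate, x3 = kg of triple superphosphate.
Minimize 1.89x1 + 0.37x2 + 1.01x3 s.t.:
  0.31x2 + 0.46x3 ≥ 0.56   (phosphorus (P₂O₅))
  0.13x1 ≥ 0.06   (nitrogen)
  x1, x2, x3 ≥ 0.
At the optimum only potassium nitrate, rock phosphate are positive (triple superphosphate = 0). Binding constraints: phosphorus (P₂O₅) and nitrogen.
Optimal quantities: potassium nitrate = 0.4615 kg, rock phosphate = 1.806 kg.
Objective = 1.89·0.4615 + 0.37·1.806 = 1.5405.

£1.54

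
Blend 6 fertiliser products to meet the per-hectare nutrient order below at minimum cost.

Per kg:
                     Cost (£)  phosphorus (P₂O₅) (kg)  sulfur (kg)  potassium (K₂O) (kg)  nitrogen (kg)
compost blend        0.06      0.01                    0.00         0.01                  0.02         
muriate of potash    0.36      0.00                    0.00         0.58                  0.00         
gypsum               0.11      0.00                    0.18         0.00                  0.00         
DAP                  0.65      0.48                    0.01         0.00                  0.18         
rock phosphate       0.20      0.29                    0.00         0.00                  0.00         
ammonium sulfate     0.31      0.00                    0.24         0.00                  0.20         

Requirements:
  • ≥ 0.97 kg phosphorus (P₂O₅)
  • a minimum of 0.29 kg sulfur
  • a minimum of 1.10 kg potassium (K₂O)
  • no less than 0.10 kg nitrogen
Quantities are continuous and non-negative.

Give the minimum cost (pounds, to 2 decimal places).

Let x1 = kg of compost blend, x2 = kg of muriate of potash, x3 = kg of gypsum, x4 = kg of DAP, x5 = kg of rock phosphate, x6 = kg of ammonium sulfate.
min 0.06x1 + 0.36x2 + 0.11x3 + 0.65x4 + 0.2x5 + 0.31x6 s.t.:
  0.01x1 + 0.48x4 + 0.29x5 ≥ 0.97   (phosphorus (P₂O₅))
  0.18x3 + 0.01x4 + 0.24x6 ≥ 0.29   (sulfur)
  0.01x1 + 0.58x2 ≥ 1.1   (potassium (K₂O))
  0.02x1 + 0.18x4 + 0.2x6 ≥ 0.1   (nitrogen)
  x1, x2, x3, x4, x5, x6 ≥ 0.
At the optimum only muriate of potash, gypsum, rock phosphate, ammonium sulfate are positive (compost blend, DAP = 0). Binding constraints: phosphorus (P₂O₅), sulfur, potassium (K₂O), nitrogen.
Solving gives x2 = 1.897, x3 = 0.9444, x5 = 3.345, x6 = 0.5.
Objective = 0.36·1.897 + 0.11·0.9444 + 0.2·3.345 + 0.31·0.5 = 1.6108.

£1.61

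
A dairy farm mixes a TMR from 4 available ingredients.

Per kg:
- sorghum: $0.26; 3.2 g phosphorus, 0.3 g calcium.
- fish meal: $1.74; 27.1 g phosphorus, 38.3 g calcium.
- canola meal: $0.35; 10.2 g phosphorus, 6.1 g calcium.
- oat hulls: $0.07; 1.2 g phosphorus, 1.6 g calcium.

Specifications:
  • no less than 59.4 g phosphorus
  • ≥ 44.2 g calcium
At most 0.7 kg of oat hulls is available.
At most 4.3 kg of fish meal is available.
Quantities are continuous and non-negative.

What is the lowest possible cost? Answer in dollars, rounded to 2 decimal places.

$2.35

Let x1 = kg of sorghum, x2 = kg of fish meal, x3 = kg of canola meal, x4 = kg of oat hulls.
Minimise 0.26x1 + 1.74x2 + 0.35x3 + 0.07x4 s.t.:
  3.2x1 + 27.1x2 + 10.2x3 + 1.2x4 ≥ 59.4   (phosphorus)
  0.3x1 + 38.3x2 + 6.1x3 + 1.6x4 ≥ 44.2   (calcium)
  x4 ≤ 0.7
  x2 ≤ 4.3
  x1, x2, x3, x4 ≥ 0.
The minimum-cost mix takes nothing from sorghum — only fish meal, canola meal, oat hulls. There the phosphorus, calcium, the oat hulls cap constraints are tight.
Optimal quantities: fish meal = 0.3648 kg, canola meal = 4.772 kg, oat hulls = 0.7 kg.
Objective = 1.74·0.3648 + 0.35·4.772 + 0.07·0.7 = 2.3540.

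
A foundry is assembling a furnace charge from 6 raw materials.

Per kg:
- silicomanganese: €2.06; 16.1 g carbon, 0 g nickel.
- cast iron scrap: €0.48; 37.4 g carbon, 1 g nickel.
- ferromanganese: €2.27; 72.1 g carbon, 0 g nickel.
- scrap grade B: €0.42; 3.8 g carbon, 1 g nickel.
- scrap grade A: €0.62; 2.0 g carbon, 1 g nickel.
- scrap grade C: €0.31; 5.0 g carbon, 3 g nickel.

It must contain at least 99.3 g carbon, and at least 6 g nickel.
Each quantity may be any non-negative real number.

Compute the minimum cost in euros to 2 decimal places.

Treat it as an LP. Let x1 = kg of silicomanganese, x2 = kg of cast iron scrap, x3 = kg of ferromanganese, x4 = kg of scrap grade B, x5 = kg of scrap grade A, x6 = kg of scrap grade C.
min 2.06x1 + 0.48x2 + 2.27x3 + 0.42x4 + 0.62x5 + 0.31x6 with:
  16.1x1 + 37.4x2 + 72.1x3 + 3.8x4 + 2x5 + 5x6 ≥ 99.3   (carbon)
  1x2 + 1x4 + 1x5 + 3x6 ≥ 6   (nickel)
  x1, x2, x3, x4, x5, x6 ≥ 0.
The minimum-cost mix takes nothing from silicomanganese, ferromanganese, scrap grade B, scrap grade A — only cast iron scrap, scrap grade C. The carbon and nickel requirements are met with equality.
So cast iron scrap = 2.499 kg, scrap grade C = 1.167 kg.
Total cost: 0.48·2.499 + 0.31·1.167 = 1.5613.

€1.56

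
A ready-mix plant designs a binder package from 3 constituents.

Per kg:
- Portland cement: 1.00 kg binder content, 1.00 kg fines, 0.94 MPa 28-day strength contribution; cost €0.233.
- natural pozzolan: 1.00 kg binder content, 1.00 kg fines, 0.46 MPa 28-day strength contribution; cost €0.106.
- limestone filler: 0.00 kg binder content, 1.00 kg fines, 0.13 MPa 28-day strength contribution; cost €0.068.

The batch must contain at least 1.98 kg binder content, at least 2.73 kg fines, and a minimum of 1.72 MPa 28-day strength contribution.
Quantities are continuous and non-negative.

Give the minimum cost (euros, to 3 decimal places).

€0.396

Let x1 = kg of Portland cement, x2 = kg of natural pozzolan, x3 = kg of limestone filler.
Minimize 0.233x1 + 0.106x2 + 0.068x3 subject to:
  1x1 + 1x2 ≥ 1.98   (binder content)
  1x1 + 1x2 + 1x3 ≥ 2.73   (fines)
  0.94x1 + 0.46x2 + 0.13x3 ≥ 1.72   (28-day strength contribution)
  x1, x2, x3 ≥ 0.
The optimal basis is {natural pozzolan}; Portland cement, limestone filler drop out. Binding constraint: 28-day strength contribution.
Optimal quantities: natural pozzolan = 3.739 kg.
Total cost: 0.106·3.739 = 0.39633.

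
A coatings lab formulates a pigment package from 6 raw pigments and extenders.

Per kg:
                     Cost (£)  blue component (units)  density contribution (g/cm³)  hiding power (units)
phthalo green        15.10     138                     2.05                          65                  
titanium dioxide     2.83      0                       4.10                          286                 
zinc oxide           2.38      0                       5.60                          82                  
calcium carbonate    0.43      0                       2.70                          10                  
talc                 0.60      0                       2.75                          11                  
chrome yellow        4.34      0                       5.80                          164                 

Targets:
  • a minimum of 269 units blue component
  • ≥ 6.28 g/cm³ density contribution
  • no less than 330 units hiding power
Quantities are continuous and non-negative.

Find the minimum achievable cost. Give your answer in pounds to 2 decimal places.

This is a linear program. Let x1 = kg of phthalo green, x2 = kg of titanium dioxide, x3 = kg of zinc oxide, x4 = kg of calcium carbonate, x5 = kg of talc, x6 = kg of chrome yellow.
Minimize 15.1x1 + 2.83x2 + 2.38x3 + 0.43x4 + 0.6x5 + 4.34x6 with:
  138x1 ≥ 269   (blue component)
  2.05x1 + 4.1x2 + 5.6x3 + 2.7x4 + 2.75x5 + 5.8x6 ≥ 6.28   (density contribution)
  65x1 + 286x2 + 82x3 + 10x4 + 11x5 + 164x6 ≥ 330   (hiding power)
  x1, x2, x3, x4, x5, x6 ≥ 0.
The minimum-cost mix takes nothing from zinc oxide, calcium carbonate, talc, chrome yellow — only phthalo green, titanium dioxide. There the blue component and hiding power constraints are tight.
So phthalo green = 1.9493 kg, titanium dioxide = 0.71083 kg.
Cost = 15.1·1.9493 + 2.83·0.71083 = 31.4461.

£31.45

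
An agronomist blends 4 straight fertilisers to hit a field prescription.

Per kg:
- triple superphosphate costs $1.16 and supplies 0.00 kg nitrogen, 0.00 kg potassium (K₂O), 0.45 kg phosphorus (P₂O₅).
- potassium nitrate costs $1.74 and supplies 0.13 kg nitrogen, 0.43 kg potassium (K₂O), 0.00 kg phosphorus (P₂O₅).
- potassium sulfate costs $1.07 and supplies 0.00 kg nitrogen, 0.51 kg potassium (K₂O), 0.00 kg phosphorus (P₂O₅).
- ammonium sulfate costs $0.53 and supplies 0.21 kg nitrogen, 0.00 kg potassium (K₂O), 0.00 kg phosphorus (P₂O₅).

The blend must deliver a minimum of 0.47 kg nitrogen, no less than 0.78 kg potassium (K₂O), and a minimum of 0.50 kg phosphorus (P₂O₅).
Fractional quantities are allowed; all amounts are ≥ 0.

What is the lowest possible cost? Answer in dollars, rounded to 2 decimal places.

This is a linear program. Let x1 = kg of triple superphosphate, x2 = kg of potassium nitrate, x3 = kg of potassium sulfate, x4 = kg of ammonium sulfate.
Minimise 1.16x1 + 1.74x2 + 1.07x3 + 0.53x4 subject to:
  0.13x2 + 0.21x4 ≥ 0.47   (nitrogen)
  0.43x2 + 0.51x3 ≥ 0.78   (potassium (K₂O))
  0.45x1 ≥ 0.5   (phosphorus (P₂O₅))
  x1, x2, x3, x4 ≥ 0.
The minimum-cost mix takes nothing from potassium nitrate — only triple superphosphate, potassium sulfate, ammonium sulfate. There the nitrogen, potassium (K₂O), phosphorus (P₂O₅) constraints are tight.
Solving gives x1 = 1.111, x3 = 1.529, x4 = 2.238.
Hence cost = 1.16·1.111 + 1.07·1.529 + 0.53·2.238 = $4.1109.

$4.11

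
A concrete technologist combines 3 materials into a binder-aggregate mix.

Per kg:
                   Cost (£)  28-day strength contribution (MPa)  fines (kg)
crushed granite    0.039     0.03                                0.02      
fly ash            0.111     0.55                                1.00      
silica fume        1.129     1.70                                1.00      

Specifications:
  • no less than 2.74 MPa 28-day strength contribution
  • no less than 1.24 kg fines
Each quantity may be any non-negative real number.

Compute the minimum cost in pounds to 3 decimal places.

£0.553

Treat it as an LP. Let x1 = kg of crushed granite, x2 = kg of fly ash, x3 = kg of silica fume.
Minimise 0.039x1 + 0.111x2 + 1.129x3 subject to:
  0.03x1 + 0.55x2 + 1.7x3 ≥ 2.74   (28-day strength contribution)
  0.02x1 + 1x2 + 1x3 ≥ 1.24   (fines)
  x1, x2, x3 ≥ 0.
The cheapest feasible vertex uses only fly ash; crushed granite, silica fume are not used. The 28-day strength contribution requirement is met with equality.
Solving gives x2 = 4.982.
Cost = 0.111·4.982 = 0.55300.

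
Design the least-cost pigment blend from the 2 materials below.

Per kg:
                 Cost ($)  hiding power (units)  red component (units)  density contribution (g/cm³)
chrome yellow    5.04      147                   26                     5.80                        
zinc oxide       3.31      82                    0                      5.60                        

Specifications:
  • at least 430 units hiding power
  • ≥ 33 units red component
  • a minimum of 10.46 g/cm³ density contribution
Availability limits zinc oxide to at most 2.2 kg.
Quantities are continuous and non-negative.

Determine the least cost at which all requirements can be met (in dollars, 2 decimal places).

Let x1 = kg of chrome yellow, x2 = kg of zinc oxide.
Minimize 5.04x1 + 3.31x2 with:
  147x1 + 82x2 ≥ 430   (hiding power)
  26x1 ≥ 33   (red component)
  5.8x1 + 5.6x2 ≥ 10.46   (density contribution)
  x2 ≤ 2.2
  x1, x2 ≥ 0.
The optimal basis is {chrome yellow}; zinc oxide drops out. There the hiding power constraint is tight.
That vertex is x1 = 2.925.
Cost = 5.04·2.925 = 14.7420.

$14.74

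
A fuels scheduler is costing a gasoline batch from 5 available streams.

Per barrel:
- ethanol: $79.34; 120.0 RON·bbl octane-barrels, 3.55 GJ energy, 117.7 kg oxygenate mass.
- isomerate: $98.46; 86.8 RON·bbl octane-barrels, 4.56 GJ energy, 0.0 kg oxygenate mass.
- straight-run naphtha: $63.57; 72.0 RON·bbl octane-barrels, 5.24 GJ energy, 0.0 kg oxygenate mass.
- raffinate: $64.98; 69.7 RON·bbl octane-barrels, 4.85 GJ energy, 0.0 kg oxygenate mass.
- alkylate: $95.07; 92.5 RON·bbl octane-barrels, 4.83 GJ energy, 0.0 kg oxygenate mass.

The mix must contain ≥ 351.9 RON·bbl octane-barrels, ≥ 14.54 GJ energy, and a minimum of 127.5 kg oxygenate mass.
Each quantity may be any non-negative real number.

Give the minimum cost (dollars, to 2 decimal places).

$253.87

Let x1 = barrels of ethanol, x2 = barrels of isomerate, x3 = barrels of straight-run naphtha, x4 = barrels of raffinate, x5 = barrels of alkylate.
Minimize 79.34x1 + 98.46x2 + 63.57x3 + 64.98x4 + 95.07x5 s.t.:
  120x1 + 86.8x2 + 72x3 + 69.7x4 + 92.5x5 ≥ 351.9   (octane-barrels)
  3.55x1 + 4.56x2 + 5.24x3 + 4.85x4 + 4.83x5 ≥ 14.54   (energy)
  117.7x1 ≥ 127.5   (oxygenate mass)
  x1, x2, x3, x4, x5 ≥ 0.
At the optimum only ethanol, straight-run naphtha are positive (isomerate, raffinate, alkylate = 0). Binding constraints: octane-barrels and energy.
That vertex is x1 = 2.1358, x3 = 1.3279.
Total cost: 79.34·2.1358 + 63.57·1.3279 = 253.8690.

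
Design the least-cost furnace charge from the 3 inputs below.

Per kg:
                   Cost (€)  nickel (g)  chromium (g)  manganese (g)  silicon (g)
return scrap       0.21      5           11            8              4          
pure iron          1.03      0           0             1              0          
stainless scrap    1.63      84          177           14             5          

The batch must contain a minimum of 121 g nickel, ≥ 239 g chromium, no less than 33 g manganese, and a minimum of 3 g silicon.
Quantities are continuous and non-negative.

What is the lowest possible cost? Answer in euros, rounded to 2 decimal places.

€2.55

This is a linear program. Let x1 = kg of return scrap, x2 = kg of pure iron, x3 = kg of stainless scrap.
Minimize 0.21x1 + 1.03x2 + 1.63x3 with:
  5x1 + 84x3 ≥ 121   (nickel)
  11x1 + 177x3 ≥ 239   (chromium)
  8x1 + 1x2 + 14x3 ≥ 33   (manganese)
  4x1 + 5x3 ≥ 3   (silicon)
  x1, x2, x3 ≥ 0.
The optimal basis is {return scrap, stainless scrap}; pure iron drops out. There the nickel and manganese constraints are tight.
That vertex is x1 = 1.791, x3 = 1.334.
Cost = 0.21·1.791 + 1.63·1.334 = 2.5505.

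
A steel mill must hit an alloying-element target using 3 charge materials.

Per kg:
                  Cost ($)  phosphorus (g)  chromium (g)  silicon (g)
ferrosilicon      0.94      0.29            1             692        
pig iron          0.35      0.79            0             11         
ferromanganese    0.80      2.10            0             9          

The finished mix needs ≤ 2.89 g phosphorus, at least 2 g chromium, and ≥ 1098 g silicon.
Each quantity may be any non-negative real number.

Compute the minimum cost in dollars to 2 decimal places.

This is a linear program. Let x1 = kg of ferrosilicon, x2 = kg of pig iron, x3 = kg of ferromanganese.
Minimise 0.94x1 + 0.35x2 + 0.8x3 subject to:
  0.29x1 + 0.79x2 + 2.1x3 ≤ 2.89   (phosphorus)
  1x1 ≥ 2   (chromium)
  692x1 + 11x2 + 9x3 ≥ 1098   (silicon)
  x1, x2, x3 ≥ 0.
The optimal basis is {ferrosilicon}; pig iron, ferromanganese drop out. Binding constraint: chromium.
Solving gives x1 = 2.
Objective = 0.94·2 = 1.8800.

$1.88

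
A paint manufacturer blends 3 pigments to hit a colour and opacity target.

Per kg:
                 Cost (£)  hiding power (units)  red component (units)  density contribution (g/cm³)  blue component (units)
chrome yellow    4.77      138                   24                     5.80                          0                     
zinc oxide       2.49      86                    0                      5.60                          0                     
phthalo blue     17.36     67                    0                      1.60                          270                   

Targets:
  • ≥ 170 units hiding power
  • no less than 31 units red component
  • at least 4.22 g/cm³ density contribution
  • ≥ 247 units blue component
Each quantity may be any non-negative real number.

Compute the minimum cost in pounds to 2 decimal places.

Let x1 = kg of chrome yellow, x2 = kg of zinc oxide, x3 = kg of phthalo blue.
Minimize 4.77x1 + 2.49x2 + 17.36x3 s.t.:
  138x1 + 86x2 + 67x3 ≥ 170   (hiding power)
  24x1 ≥ 31   (red component)
  5.8x1 + 5.6x2 + 1.6x3 ≥ 4.22   (density contribution)
  270x3 ≥ 247   (blue component)
  x1, x2, x3 ≥ 0.
The cheapest feasible vertex uses only chrome yellow, phthalo blue; zinc oxide is not used. Binding constraints: red component and blue component.
That vertex is x1 = 1.292, x3 = 0.9148.
Objective = 4.77·1.292 + 17.36·0.9148 = 22.0438.

£22.04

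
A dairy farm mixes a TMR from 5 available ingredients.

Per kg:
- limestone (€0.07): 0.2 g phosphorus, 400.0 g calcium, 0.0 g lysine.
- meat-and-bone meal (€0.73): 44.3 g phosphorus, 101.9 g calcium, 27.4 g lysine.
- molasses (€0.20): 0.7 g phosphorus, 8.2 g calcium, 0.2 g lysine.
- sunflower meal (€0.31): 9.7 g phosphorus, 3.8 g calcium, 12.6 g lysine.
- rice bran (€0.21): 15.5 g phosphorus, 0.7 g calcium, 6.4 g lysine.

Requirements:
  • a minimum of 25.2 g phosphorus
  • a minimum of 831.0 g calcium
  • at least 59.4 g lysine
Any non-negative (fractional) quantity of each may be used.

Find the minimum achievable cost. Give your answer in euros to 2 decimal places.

€1.60

Set it up as a linear program. Let x1 = kg of limestone, x2 = kg of meat-and-bone meal, x3 = kg of molasses, x4 = kg of sunflower meal, x5 = kg of rice bran.
min 0.07x1 + 0.73x2 + 0.2x3 + 0.31x4 + 0.21x5 subject to:
  0.2x1 + 44.3x2 + 0.7x3 + 9.7x4 + 15.5x5 ≥ 25.2   (phosphorus)
  400x1 + 101.9x2 + 8.2x3 + 3.8x4 + 0.7x5 ≥ 831   (calcium)
  27.4x2 + 0.2x3 + 12.6x4 + 6.4x5 ≥ 59.4   (lysine)
  x1, x2, x3, x4, x5 ≥ 0.
The cheapest feasible vertex uses only limestone, sunflower meal; meat-and-bone meal, molasses, rice bran are not used. Binding constraints: calcium and lysine.
So limestone = 2.033 kg, sunflower meal = 4.714 kg.
Total cost: 0.07·2.033 + 0.31·4.714 = 1.6037.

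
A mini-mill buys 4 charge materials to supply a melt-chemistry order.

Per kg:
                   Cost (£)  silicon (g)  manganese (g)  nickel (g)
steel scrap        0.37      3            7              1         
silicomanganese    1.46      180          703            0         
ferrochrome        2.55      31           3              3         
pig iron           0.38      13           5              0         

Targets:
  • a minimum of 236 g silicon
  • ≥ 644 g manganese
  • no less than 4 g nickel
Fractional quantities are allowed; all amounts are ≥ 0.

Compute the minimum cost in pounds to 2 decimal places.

This is a linear program. Let x1 = kg of steel scrap, x2 = kg of silicomanganese, x3 = kg of ferrochrome, x4 = kg of pig iron.
Minimise 0.37x1 + 1.46x2 + 2.55x3 + 0.38x4 s.t.:
  3x1 + 180x2 + 31x3 + 13x4 ≥ 236   (silicon)
  7x1 + 703x2 + 3x3 + 5x4 ≥ 644   (manganese)
  1x1 + 3x3 ≥ 4   (nickel)
  x1, x2, x3, x4 ≥ 0.
At the optimum only steel scrap, silicomanganese are positive (ferrochrome, pig iron = 0). The silicon and nickel requirements are met with equality.
Solving gives x1 = 4, x2 = 1.244.
Total cost: 0.37·4 + 1.46·1.244 = 3.2962.

£3.30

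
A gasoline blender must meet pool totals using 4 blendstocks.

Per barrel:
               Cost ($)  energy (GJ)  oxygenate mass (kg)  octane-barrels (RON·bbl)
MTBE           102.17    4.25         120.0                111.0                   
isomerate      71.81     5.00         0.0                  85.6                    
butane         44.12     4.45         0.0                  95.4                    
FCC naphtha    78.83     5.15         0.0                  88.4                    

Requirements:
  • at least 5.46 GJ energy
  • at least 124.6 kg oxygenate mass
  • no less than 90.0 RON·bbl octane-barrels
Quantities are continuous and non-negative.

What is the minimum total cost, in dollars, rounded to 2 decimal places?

$116.47

This is a linear program. Let x1 = barrels of MTBE, x2 = barrels of isomerate, x3 = barrels of butane, x4 = barrels of FCC naphtha.
min 102.17x1 + 71.81x2 + 44.12x3 + 78.83x4 s.t.:
  4.25x1 + 5x2 + 4.45x3 + 5.15x4 ≥ 5.46   (energy)
  120x1 ≥ 124.6   (oxygenate mass)
  111x1 + 85.6x2 + 95.4x3 + 88.4x4 ≥ 90   (octane-barrels)
  x1, x2, x3, x4 ≥ 0.
The cheapest feasible vertex uses only MTBE, butane; isomerate, FCC naphtha are not used. There the energy and oxygenate mass constraints are tight.
Solving gives x1 = 1.03833, x3 = 0.2353.
Objective = 102.17·1.03833 + 44.12·0.2353 = 116.4676.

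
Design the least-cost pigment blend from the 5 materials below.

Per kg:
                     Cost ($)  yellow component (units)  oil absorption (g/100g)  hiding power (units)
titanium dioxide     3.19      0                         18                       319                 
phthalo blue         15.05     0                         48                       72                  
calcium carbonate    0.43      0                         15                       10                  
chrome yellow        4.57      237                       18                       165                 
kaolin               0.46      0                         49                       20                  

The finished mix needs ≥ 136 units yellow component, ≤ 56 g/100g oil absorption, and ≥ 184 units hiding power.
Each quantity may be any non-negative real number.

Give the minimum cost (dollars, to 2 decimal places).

Let x1 = kg of titanium dioxide, x2 = kg of phthalo blue, x3 = kg of calcium carbonate, x4 = kg of chrome yellow, x5 = kg of kaolin.
Minimise 3.19x1 + 15.05x2 + 0.43x3 + 4.57x4 + 0.46x5 with:
  237x4 ≥ 136   (yellow component)
  18x1 + 48x2 + 15x3 + 18x4 + 49x5 ≤ 56   (oil absorption)
  319x1 + 72x2 + 10x3 + 165x4 + 20x5 ≥ 184   (hiding power)
  x1, x2, x3, x4, x5 ≥ 0.
The cheapest feasible vertex uses only titanium dioxide, chrome yellow; phthalo blue, calcium carbonate, kaolin are not used. The yellow component and hiding power requirements are met with equality.
Optimal quantities: titanium dioxide = 0.28 kg, chrome yellow = 0.5738 kg.
Hence cost = 3.19·0.28 + 4.57·0.5738 = $3.5155.

$3.52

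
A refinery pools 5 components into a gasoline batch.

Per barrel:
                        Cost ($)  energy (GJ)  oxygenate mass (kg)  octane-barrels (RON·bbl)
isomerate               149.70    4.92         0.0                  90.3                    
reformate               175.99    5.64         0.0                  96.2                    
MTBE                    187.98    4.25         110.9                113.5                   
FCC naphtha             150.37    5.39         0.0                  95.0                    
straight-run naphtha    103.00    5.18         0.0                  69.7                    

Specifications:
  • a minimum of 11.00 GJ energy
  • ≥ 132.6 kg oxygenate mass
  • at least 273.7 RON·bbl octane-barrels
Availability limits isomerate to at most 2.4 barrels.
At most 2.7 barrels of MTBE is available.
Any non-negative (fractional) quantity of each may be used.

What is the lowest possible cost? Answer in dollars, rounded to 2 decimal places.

$428.68

Let x1 = barrels of isomerate, x2 = barrels of reformate, x3 = barrels of MTBE, x4 = barrels of FCC naphtha, x5 = barrels of straight-run naphtha.
Minimize 149.7x1 + 175.99x2 + 187.98x3 + 150.37x4 + 103x5 subject to:
  4.92x1 + 5.64x2 + 4.25x3 + 5.39x4 + 5.18x5 ≥ 11   (energy)
  110.9x3 ≥ 132.6   (oxygenate mass)
  90.3x1 + 96.2x2 + 113.5x3 + 95x4 + 69.7x5 ≥ 273.7   (octane-barrels)
  x1 ≤ 2.4
  x3 ≤ 2.7
  x1, x2, x3, x4, x5 ≥ 0.
The cheapest feasible vertex uses only MTBE, straight-run naphtha; isomerate, reformate, FCC naphtha are not used. Binding constraints: oxygenate mass and octane-barrels.
That vertex is x3 = 1.19567, x5 = 1.97979.
Hence cost = 187.98·1.19567 + 103·1.97979 = $428.6804.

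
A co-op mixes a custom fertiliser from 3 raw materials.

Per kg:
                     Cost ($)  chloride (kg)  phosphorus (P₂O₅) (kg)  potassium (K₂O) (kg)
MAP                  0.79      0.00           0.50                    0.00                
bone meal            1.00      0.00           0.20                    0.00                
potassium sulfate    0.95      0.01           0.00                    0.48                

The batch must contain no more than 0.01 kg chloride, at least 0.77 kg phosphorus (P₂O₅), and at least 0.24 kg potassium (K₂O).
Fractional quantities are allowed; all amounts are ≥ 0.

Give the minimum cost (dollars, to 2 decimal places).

$1.69

Let x1 = kg of MAP, x2 = kg of bone meal, x3 = kg of potassium sulfate.
min 0.79x1 + 1x2 + 0.95x3 subject to:
  0.01x3 ≤ 0.01   (chloride)
  0.5x1 + 0.2x2 ≥ 0.77   (phosphorus (P₂O₅))
  0.48x3 ≥ 0.24   (potassium (K₂O))
  x1, x2, x3 ≥ 0.
At the optimum only MAP, potassium sulfate are positive (bone meal = 0). Binding constraints: phosphorus (P₂O₅) and potassium (K₂O).
So MAP = 1.54 kg, potassium sulfate = 0.5 kg.
Cost = 0.79·1.54 + 0.95·0.5 = 1.6916.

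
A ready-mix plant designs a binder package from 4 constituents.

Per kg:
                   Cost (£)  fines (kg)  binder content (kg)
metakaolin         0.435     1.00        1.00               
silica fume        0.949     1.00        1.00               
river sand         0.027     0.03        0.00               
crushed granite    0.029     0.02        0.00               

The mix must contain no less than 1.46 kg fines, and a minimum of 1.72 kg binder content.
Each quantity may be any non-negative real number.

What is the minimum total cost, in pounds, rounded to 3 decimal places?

£0.748

Treat it as an LP. Let x1 = kg of metakaolin, x2 = kg of silica fume, x3 = kg of river sand, x4 = kg of crushed granite.
Minimize 0.435x1 + 0.949x2 + 0.027x3 + 0.029x4 s.t.:
  1x1 + 1x2 + 0.03x3 + 0.02x4 ≥ 1.46   (fines)
  1x1 + 1x2 ≥ 1.72   (binder content)
  x1, x2, x3, x4 ≥ 0.
At the optimum only metakaolin is positive (silica fume, river sand, crushed granite = 0). There the binder content constraint is tight.
Solving gives x1 = 1.72.
Total cost: 0.435·1.72 = 0.74820.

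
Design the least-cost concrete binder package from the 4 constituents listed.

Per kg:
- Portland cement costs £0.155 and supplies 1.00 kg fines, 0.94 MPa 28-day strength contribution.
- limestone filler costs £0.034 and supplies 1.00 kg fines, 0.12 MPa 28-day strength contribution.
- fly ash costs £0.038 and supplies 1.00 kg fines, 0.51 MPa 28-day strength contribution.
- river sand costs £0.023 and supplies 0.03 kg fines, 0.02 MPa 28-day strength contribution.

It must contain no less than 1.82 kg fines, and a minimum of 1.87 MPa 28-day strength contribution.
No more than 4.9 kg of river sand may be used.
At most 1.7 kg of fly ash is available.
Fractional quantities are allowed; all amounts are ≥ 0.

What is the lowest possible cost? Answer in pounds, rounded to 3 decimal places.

Set it up as a linear program. Let x1 = kg of Portland cement, x2 = kg of limestone filler, x3 = kg of fly ash, x4 = kg of river sand.
Minimise 0.155x1 + 0.034x2 + 0.038x3 + 0.023x4 s.t.:
  1x1 + 1x2 + 1x3 + 0.03x4 ≥ 1.82   (fines)
  0.94x1 + 0.12x2 + 0.51x3 + 0.02x4 ≥ 1.87   (28-day strength contribution)
  x4 ≤ 4.9
  x3 ≤ 1.7
  x1, x2, x3, x4 ≥ 0.
The minimum-cost mix takes nothing from limestone filler, river sand — only Portland cement, fly ash. The 28-day strength contribution and the fly ash cap requirements are met with equality.
Solving gives x1 = 1.067, x3 = 1.7.
Cost = 0.155·1.067 + 0.038·1.7 = 0.22999.

£0.230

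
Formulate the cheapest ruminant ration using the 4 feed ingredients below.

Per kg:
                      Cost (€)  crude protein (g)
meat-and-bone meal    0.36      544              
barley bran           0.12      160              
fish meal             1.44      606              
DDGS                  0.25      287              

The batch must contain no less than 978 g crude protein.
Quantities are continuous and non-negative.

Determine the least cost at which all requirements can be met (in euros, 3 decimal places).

€0.647

Let x1 = kg of meat-and-bone meal, x2 = kg of barley bran, x3 = kg of fish meal, x4 = kg of DDGS.
Minimize 0.36x1 + 0.12x2 + 1.44x3 + 0.25x4 with:
  544x1 + 160x2 + 606x3 + 287x4 ≥ 978   (crude protein)
  x1, x2, x3, x4 ≥ 0.
The minimum-cost mix takes nothing from barley bran, fish meal, DDGS — only meat-and-bone meal. Binding constraint: crude protein.
So meat-and-bone meal = 1.798 kg.
Hence cost = 0.36·1.798 = €0.64728.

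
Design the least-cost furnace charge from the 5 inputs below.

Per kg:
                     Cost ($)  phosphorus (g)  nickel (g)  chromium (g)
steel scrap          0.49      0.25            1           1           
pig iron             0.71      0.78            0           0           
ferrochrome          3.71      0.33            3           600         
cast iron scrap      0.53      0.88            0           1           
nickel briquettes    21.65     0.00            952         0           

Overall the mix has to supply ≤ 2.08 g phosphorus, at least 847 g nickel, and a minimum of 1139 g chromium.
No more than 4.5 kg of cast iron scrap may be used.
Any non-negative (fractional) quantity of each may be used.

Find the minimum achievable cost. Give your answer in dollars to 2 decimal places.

$26.18

Set it up as a linear program. Let x1 = kg of steel scrap, x2 = kg of pig iron, x3 = kg of ferrochrome, x4 = kg of cast iron scrap, x5 = kg of nickel briquettes.
Minimize 0.49x1 + 0.71x2 + 3.71x3 + 0.53x4 + 21.65x5 subject to:
  0.25x1 + 0.78x2 + 0.33x3 + 0.88x4 ≤ 2.08   (phosphorus)
  1x1 + 3x3 + 952x5 ≥ 847   (nickel)
  1x1 + 600x3 + 1x4 ≥ 1139   (chromium)
  x4 ≤ 4.5
  x1, x2, x3, x4, x5 ≥ 0.
The optimal basis is {ferrochrome, nickel briquettes}; steel scrap, pig iron, cast iron scrap drop out. The nickel and chromium requirements are met with equality.
So ferrochrome = 1.8983 kg, nickel briquettes = 0.88372 kg.
Total cost: 3.71·1.8983 + 21.65·0.88372 = 26.1752.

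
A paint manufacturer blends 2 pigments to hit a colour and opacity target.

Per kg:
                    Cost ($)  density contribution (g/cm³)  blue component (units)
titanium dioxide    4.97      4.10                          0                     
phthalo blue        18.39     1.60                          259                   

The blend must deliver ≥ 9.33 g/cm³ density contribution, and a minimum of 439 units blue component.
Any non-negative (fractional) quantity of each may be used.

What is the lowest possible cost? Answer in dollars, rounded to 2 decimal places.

Let x1 = kg of titanium dioxide, x2 = kg of phthalo blue.
Minimise 4.97x1 + 18.39x2 s.t.:
  4.1x1 + 1.6x2 ≥ 9.33   (density contribution)
  259x2 ≥ 439   (blue component)
  x1, x2 ≥ 0.
Both inputs are positive at the optimum. There the density contribution and blue component constraints are tight.
Optimal quantities: titanium dioxide = 1.614 kg, phthalo blue = 1.695 kg.
Cost = 4.97·1.614 + 18.39·1.695 = 39.1926.

$39.19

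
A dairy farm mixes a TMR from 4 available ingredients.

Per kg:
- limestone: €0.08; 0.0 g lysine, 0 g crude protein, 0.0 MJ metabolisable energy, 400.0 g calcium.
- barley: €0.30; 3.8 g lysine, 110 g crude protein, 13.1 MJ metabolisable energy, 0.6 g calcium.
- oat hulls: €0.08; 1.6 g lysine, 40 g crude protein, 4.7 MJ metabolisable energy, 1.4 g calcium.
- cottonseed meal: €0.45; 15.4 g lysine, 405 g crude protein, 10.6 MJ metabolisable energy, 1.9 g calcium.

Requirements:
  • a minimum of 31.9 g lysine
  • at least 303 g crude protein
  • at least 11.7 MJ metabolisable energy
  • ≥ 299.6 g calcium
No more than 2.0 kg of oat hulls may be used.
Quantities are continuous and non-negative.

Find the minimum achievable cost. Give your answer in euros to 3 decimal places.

€0.991

Let x1 = kg of limestone, x2 = kg of barley, x3 = kg of oat hulls, x4 = kg of cottonseed meal.
Minimise 0.08x1 + 0.3x2 + 0.08x3 + 0.45x4 with:
  3.8x2 + 1.6x3 + 15.4x4 ≥ 31.9   (lysine)
  110x2 + 40x3 + 405x4 ≥ 303   (crude protein)
  13.1x2 + 4.7x3 + 10.6x4 ≥ 11.7   (metabolisable energy)
  400x1 + 0.6x2 + 1.4x3 + 1.9x4 ≥ 299.6   (calcium)
  x3 ≤ 2
  x1, x2, x3, x4 ≥ 0.
The optimal basis is {limestone, cottonseed meal}; barley, oat hulls drop out. There the lysine and calcium constraints are tight.
That vertex is x1 = 0.7392, x4 = 2.071.
Hence cost = 0.08·0.7392 + 0.45·2.071 = €0.99109.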